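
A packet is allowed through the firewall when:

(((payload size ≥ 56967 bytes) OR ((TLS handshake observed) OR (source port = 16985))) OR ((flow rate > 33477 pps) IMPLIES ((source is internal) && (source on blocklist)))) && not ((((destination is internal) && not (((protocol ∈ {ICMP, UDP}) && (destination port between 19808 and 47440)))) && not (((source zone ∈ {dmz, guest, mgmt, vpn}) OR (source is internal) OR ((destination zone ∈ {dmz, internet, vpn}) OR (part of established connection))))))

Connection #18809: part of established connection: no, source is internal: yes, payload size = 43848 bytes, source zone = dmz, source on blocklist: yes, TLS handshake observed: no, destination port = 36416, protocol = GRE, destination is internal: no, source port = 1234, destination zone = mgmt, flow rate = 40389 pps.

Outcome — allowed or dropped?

Atomic conditions:
  payload size ≥ 56967 bytes: 43848 ≥ 56967 is false
  TLS handshake observed: no → false
  source port = 16985: 1234 == 16985 is false
  flow rate > 33477 pps: 40389 > 33477 is true
  source is internal: yes → true
  source on blocklist: yes → true
  destination is internal: no → false
  protocol ∈ {ICMP, UDP}: GRE is not in the set → false
  destination port between 19808 and 47440: 36416 in [19808, 47440] is true
  source zone ∈ {dmz, guest, mgmt, vpn}: dmz is in the set → true
  destination zone ∈ {dmz, internet, vpn}: mgmt is not in the set → false
  part of established connection: no → false
Combine:
[1.1.2] false OR false = false
[1.1] false OR false = false
[1.2.2] true AND true = true
[1.2] true → true = true
[1] false OR true = true
[2.1.1.2.1] false AND true = false
[2.1.1.2] NOT false = true
[2.1.1] false AND true = false
[2.1.2.1.3] false OR false = false
[2.1.2.1] true OR true OR false = true
[2.1.2] NOT true = false
[2.1] false AND false = false
[2] NOT false = true
[root] true AND true = true
Overall: true → allowed

Allowed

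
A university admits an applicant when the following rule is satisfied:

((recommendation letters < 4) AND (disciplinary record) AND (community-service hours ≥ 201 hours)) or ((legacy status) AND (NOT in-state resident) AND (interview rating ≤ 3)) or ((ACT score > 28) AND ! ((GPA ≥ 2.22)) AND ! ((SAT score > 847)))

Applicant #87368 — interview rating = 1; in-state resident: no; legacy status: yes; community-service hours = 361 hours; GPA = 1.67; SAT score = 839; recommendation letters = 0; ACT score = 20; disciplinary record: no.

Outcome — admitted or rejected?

Admitted

Atomic conditions:
  recommendation letters < 4: 0 < 4 is true
  disciplinary record: no → false
  community-service hours ≥ 201 hours: 361 ≥ 201 is true
  legacy status: yes → true
  NOT in-state resident: no → true
  interview rating ≤ 3: 1 ≤ 3 is true
  ACT score > 28: 20 > 28 is false
  GPA ≥ 2.22: 1.67 ≥ 2.22 is false
  SAT score > 847: 839 > 847 is false
Combine:
[1] true AND false AND true = false
[2] true AND true AND true = true
[3.2] NOT false = true
[3.3] NOT false = true
[3] false AND true AND true = false
[root] false OR true OR false = true
Overall: true → admitted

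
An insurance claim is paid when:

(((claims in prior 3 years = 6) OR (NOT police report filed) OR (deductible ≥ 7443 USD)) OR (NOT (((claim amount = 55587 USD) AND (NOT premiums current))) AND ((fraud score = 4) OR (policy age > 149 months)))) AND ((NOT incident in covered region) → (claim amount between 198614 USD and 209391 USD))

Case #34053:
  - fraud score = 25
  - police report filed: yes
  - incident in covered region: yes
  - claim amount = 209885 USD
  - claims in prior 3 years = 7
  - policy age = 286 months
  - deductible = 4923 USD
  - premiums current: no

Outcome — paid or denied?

Atomic conditions:
  claims in prior 3 years = 6: 7 == 6 is false
  NOT police report filed: yes → false
  deductible ≥ 7443 USD: 4923 ≥ 7443 is false
  claim amount = 55587 USD: 209885 == 55587 is false
  NOT premiums current: no → true
  fraud score = 4: 25 == 4 is false
  policy age > 149 months: 286 > 149 is true
  NOT incident in covered region: yes → false
  claim amount between 198614 USD and 209391 USD: 209885 in [198614, 209391] is false
Combine:
[1.1] false OR false OR false = false
[1.2.1.1] false AND true = false
[1.2.1] NOT false = true
[1.2.2] false OR true = true
[1.2] true AND true = true
[1] false OR true = true
[2] false → false (antecedent false ⇒ implication holds) = true
[root] true AND true = true
Overall: true → paid

Paid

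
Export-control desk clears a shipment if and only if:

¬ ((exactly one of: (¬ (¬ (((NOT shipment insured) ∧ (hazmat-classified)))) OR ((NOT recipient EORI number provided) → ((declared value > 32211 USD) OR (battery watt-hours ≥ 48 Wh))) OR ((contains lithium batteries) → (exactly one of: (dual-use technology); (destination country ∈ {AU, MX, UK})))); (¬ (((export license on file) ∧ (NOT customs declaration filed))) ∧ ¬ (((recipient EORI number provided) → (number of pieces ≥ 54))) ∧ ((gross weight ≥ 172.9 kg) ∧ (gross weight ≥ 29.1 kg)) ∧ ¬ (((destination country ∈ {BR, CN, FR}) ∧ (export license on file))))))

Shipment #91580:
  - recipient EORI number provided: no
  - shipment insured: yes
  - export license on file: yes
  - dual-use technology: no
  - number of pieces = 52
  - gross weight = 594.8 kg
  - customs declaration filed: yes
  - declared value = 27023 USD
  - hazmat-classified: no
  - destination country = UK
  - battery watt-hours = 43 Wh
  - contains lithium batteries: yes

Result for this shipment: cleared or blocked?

Blocked

Atomic conditions:
  NOT shipment insured: yes → false
  hazmat-classified: no → false
  NOT recipient EORI number provided: no → true
  declared value > 32211 USD: 27023 > 32211 is false
  battery watt-hours ≥ 48 Wh: 43 ≥ 48 is false
  contains lithium batteries: yes → true
  dual-use technology: no → false
  destination country ∈ {AU, MX, UK}: UK is in the set → true
  export license on file: yes → true
  NOT customs declaration filed: yes → false
  recipient EORI number provided: no → false
  number of pieces ≥ 54: 52 ≥ 54 is false
  gross weight ≥ 172.9 kg: 594.8 ≥ 172.9 is true
  gross weight ≥ 29.1 kg: 594.8 ≥ 29.1 is true
  destination country ∈ {BR, CN, FR}: UK is not in the set → false
Combine:
[1.1.1.1.1] false AND false = false
[1.1.1.1] NOT false = true
[1.1.1] NOT true = false
[1.1.2.2] false OR false = false
[1.1.2] true → false = false
[1.1.3.2] exactly-one(false, true) = true
[1.1.3] true → true = true
[1.1] false OR false OR true = true
[1.2.1.1] true AND false = false
[1.2.1] NOT false = true
[1.2.2.1] false → false (antecedent false ⇒ implication holds) = true
[1.2.2] NOT true = false
[1.2.3] true AND true = true
[1.2.4.1] false AND true = false
[1.2.4] NOT false = true
[1.2] true AND false AND true AND true = false
[1] exactly-one(true, false) = true
[root] NOT true = false
Overall: false → blocked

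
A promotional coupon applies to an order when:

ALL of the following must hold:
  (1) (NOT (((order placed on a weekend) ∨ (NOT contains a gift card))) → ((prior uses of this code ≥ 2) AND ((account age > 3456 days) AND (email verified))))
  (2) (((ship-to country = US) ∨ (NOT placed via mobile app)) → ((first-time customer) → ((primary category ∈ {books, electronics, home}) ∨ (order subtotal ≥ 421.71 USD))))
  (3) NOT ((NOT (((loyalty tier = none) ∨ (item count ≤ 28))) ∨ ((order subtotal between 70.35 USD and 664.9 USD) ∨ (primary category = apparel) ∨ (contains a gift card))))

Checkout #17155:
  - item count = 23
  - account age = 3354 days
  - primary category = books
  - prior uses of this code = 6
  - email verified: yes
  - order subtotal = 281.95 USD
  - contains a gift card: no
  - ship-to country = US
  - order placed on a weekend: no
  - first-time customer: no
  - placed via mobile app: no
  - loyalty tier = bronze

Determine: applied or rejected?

Rejected

Atomic conditions:
  order placed on a weekend: no → false
  NOT contains a gift card: no → true
  prior uses of this code ≥ 2: 6 ≥ 2 is true
  account age > 3456 days: 3354 > 3456 is false
  email verified: yes → true
  ship-to country = US: US == US is true
  NOT placed via mobile app: no → true
  first-time customer: no → false
  primary category ∈ {books, electronics, home}: books is in the set → true
  order subtotal ≥ 421.71 USD: 281.95 ≥ 421.71 is false
  loyalty tier = none: bronze == none is false
  item count ≤ 28: 23 ≤ 28 is true
  order subtotal between 70.35 USD and 664.9 USD: 281.95 in [70.35, 664.9] is true
  primary category = apparel: books == apparel is false
  contains a gift card: no → false
Combine:
[1.1.1] false OR true = true
[1.1] NOT true = false
[1.2.2] false AND true = false
[1.2] true AND false = false
[1] false → false (antecedent false ⇒ implication holds) = true
[2.1] true OR true = true
[2.2.2] true OR false = true
[2.2] false → true (antecedent false ⇒ implication holds) = true
[2] true → true = true
[3.1.1.1] false OR true = true
[3.1.1] NOT true = false
[3.1.2] true OR false OR false = true
[3.1] false OR true = true
[3] NOT true = false
[root] true AND true AND false = false
Overall: false → rejected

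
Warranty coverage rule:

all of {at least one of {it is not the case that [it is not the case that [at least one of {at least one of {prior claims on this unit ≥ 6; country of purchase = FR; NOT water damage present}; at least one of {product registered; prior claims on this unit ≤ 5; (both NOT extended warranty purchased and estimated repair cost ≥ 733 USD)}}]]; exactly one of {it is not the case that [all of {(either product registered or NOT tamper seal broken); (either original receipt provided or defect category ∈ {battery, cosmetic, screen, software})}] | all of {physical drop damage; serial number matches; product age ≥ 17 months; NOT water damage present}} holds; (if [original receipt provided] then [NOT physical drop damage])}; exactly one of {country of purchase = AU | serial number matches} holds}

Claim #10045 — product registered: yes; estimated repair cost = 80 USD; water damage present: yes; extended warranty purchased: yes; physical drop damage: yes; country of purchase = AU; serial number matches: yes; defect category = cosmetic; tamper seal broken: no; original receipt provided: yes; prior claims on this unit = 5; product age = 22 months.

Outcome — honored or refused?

Refused

Atomic conditions:
  prior claims on this unit ≥ 6: 5 ≥ 6 is false
  country of purchase = FR: AU == FR is false
  NOT water damage present: yes → false
  product registered: yes → true
  prior claims on this unit ≤ 5: 5 ≤ 5 is true
  NOT extended warranty purchased: yes → false
  estimated repair cost ≥ 733 USD: 80 ≥ 733 is false
  NOT tamper seal broken: no → true
  original receipt provided: yes → true
  defect category ∈ {battery, cosmetic, screen, software}: cosmetic is in the set → true
  physical drop damage: yes → true
  serial number matches: yes → true
  product age ≥ 17 months: 22 ≥ 17 is true
  NOT physical drop damage: yes → false
  country of purchase = AU: AU == AU is true
Combine:
[1.1.1.1.1] false OR false OR false = false
[1.1.1.1.2.3] false AND false = false
[1.1.1.1.2] true OR true OR false = true
[1.1.1.1] false OR true = true
[1.1.1] NOT true = false
[1.1] NOT false = true
[1.2.1.1.1] true OR true = true
[1.2.1.1.2] true OR true = true
[1.2.1.1] true AND true = true
[1.2.1] NOT true = false
[1.2.2] true AND true AND true AND false = false
[1.2] exactly-one(false, false) = false
[1.3] true → false = false
[1] true OR false OR false = true
[2] exactly-one(true, true) = false
[root] true AND false = false
Overall: false → refused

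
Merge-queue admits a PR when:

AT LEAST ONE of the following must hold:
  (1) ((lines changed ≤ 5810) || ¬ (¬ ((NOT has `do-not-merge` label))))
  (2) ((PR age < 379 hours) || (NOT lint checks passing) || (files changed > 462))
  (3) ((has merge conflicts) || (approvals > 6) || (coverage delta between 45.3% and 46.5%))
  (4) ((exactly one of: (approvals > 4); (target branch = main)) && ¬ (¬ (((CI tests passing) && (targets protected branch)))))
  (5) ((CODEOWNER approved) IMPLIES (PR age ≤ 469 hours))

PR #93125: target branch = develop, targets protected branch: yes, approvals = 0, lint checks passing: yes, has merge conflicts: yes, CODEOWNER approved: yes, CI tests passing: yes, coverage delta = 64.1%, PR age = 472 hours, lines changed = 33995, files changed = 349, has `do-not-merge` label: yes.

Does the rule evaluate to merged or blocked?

Merged

Atomic conditions:
  lines changed ≤ 5810: 33995 ≤ 5810 is false
  NOT has `do-not-merge` label: yes → false
  PR age < 379 hours: 472 < 379 is false
  NOT lint checks passing: yes → false
  files changed > 462: 349 > 462 is false
  has merge conflicts: yes → true
  approvals > 6: 0 > 6 is false
  coverage delta between 45.3% and 46.5%: 64.1 in [45.3, 46.5] is false
  approvals > 4: 0 > 4 is false
  target branch = main: develop == main is false
  CI tests passing: yes → true
  targets protected branch: yes → true
  CODEOWNER approved: yes → true
  PR age ≤ 469 hours: 472 ≤ 469 is false
Combine:
[1.2.1] NOT false = true
[1.2] NOT true = false
[1] false OR false = false
[2] false OR false OR false = false
[3] true OR false OR false = true
[4.1] exactly-one(false, false) = false
[4.2.1.1] true AND true = true
[4.2.1] NOT true = false
[4.2] NOT false = true
[4] false AND true = false
[5] true → false = false
[root] false OR false OR true OR false OR false = true
Overall: true → merged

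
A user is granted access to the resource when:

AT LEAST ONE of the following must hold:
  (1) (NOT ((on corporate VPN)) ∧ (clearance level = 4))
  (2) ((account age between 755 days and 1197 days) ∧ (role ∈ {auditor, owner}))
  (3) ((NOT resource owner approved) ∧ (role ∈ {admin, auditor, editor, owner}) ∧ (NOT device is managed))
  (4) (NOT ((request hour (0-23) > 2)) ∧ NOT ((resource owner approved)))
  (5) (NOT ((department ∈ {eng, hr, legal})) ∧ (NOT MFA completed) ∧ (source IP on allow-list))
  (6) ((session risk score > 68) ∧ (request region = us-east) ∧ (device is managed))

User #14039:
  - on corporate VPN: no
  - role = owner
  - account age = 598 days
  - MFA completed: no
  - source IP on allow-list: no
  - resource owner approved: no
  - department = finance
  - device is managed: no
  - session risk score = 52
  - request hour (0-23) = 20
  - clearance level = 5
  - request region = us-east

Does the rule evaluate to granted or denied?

Atomic conditions:
  on corporate VPN: no → false
  clearance level = 4: 5 == 4 is false
  account age between 755 days and 1197 days: 598 in [755, 1197] is false
  role ∈ {auditor, owner}: owner is in the set → true
  NOT resource owner approved: no → true
  role ∈ {admin, auditor, editor, owner}: owner is in the set → true
  NOT device is managed: no → true
  request hour (0-23) > 2: 20 > 2 is true
  resource owner approved: no → false
  department ∈ {eng, hr, legal}: finance is not in the set → false
  NOT MFA completed: no → true
  source IP on allow-list: no → false
  session risk score > 68: 52 > 68 is false
  request region = us-east: us-east == us-east is true
  device is managed: no → false
Combine:
[1.1] NOT false = true
[1] true AND false = false
[2] false AND true = false
[3] true AND true AND true = true
[4.1] NOT true = false
[4.2] NOT false = true
[4] false AND true = false
[5.1] NOT false = true
[5] true AND true AND false = false
[6] false AND true AND false = false
[root] false OR false OR true OR false OR false OR false = true
Overall: true → granted

Granted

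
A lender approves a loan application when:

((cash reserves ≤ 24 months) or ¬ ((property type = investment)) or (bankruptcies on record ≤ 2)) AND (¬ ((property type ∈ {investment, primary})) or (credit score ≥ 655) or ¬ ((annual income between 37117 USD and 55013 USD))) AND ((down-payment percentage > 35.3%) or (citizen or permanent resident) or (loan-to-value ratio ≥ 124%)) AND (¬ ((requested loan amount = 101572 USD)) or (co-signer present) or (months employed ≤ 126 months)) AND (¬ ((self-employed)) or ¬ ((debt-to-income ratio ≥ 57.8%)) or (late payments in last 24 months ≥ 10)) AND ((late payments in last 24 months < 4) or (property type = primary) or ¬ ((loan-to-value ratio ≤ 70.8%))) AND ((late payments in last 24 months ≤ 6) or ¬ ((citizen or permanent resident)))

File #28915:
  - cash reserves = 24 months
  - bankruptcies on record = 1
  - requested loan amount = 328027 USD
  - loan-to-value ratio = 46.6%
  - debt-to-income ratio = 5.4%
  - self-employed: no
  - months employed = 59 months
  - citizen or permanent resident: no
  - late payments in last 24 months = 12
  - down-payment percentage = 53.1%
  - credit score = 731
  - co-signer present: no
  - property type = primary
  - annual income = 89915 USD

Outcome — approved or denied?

Approved

Atomic conditions:
  cash reserves ≤ 24 months: 24 ≤ 24 is true
  property type = investment: primary == investment is false
  bankruptcies on record ≤ 2: 1 ≤ 2 is true
  property type ∈ {investment, primary}: primary is in the set → true
  credit score ≥ 655: 731 ≥ 655 is true
  annual income between 37117 USD and 55013 USD: 89915 in [37117, 55013] is false
  down-payment percentage > 35.3%: 53.1 > 35.3 is true
  citizen or permanent resident: no → false
  loan-to-value ratio ≥ 124%: 46.6 ≥ 124 is false
  requested loan amount = 101572 USD: 328027 == 101572 is false
  co-signer present: no → false
  months employed ≤ 126 months: 59 ≤ 126 is true
  self-employed: no → false
  debt-to-income ratio ≥ 57.8%: 5.4 ≥ 57.8 is false
  late payments in last 24 months ≥ 10: 12 ≥ 10 is true
  late payments in last 24 months < 4: 12 < 4 is false
  property type = primary: primary == primary is true
  loan-to-value ratio ≤ 70.8%: 46.6 ≤ 70.8 is true
  late payments in last 24 months ≤ 6: 12 ≤ 6 is false
Combine:
[1.2] NOT false = true
[1] true OR true OR true = true
[2.1] NOT true = false
[2.3] NOT false = true
[2] false OR true OR true = true
[3] true OR false OR false = true
[4.1] NOT false = true
[4] true OR false OR true = true
[5.1] NOT false = true
[5.2] NOT false = true
[5] true OR true OR true = true
[6.3] NOT true = false
[6] false OR true OR false = true
[7.2] NOT false = true
[7] false OR true = true
[root] true AND true AND true AND true AND true AND true AND true = true
Overall: true → approved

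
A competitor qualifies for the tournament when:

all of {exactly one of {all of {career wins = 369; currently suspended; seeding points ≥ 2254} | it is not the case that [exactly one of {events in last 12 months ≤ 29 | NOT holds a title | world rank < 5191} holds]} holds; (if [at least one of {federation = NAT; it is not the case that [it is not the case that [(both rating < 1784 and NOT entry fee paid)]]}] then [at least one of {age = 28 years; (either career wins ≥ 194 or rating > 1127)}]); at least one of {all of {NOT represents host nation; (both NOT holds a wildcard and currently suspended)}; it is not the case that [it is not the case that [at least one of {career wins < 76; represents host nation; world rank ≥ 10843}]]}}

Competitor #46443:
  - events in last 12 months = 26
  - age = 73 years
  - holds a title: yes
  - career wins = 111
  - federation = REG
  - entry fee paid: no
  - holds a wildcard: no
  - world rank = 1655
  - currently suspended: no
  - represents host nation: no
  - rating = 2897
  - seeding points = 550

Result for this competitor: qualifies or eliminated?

Eliminated

Atomic conditions:
  career wins = 369: 111 == 369 is false
  currently suspended: no → false
  seeding points ≥ 2254: 550 ≥ 2254 is false
  events in last 12 months ≤ 29: 26 ≤ 29 is true
  NOT holds a title: yes → false
  world rank < 5191: 1655 < 5191 is true
  federation = NAT: REG == NAT is false
  rating < 1784: 2897 < 1784 is false
  NOT entry fee paid: no → true
  age = 28 years: 73 == 28 is false
  career wins ≥ 194: 111 ≥ 194 is false
  rating > 1127: 2897 > 1127 is true
  NOT represents host nation: no → true
  NOT holds a wildcard: no → true
  career wins < 76: 111 < 76 is false
  represents host nation: no → false
  world rank ≥ 10843: 1655 ≥ 10843 is false
Combine:
[1.1] false AND false AND false = false
[1.2.1] exactly-one(true, false, true) = false
[1.2] NOT false = true
[1] exactly-one(false, true) = true
[2.1.2.1.1] false AND true = false
[2.1.2.1] NOT false = true
[2.1.2] NOT true = false
[2.1] false OR false = false
[2.2.2] false OR true = true
[2.2] false OR true = true
[2] false → true (antecedent false ⇒ implication holds) = true
[3.1.2] true AND false = false
[3.1] true AND false = false
[3.2.1.1] false OR false OR false = false
[3.2.1] NOT false = true
[3.2] NOT true = false
[3] false OR false = false
[root] true AND true AND false = false
Overall: false → eliminated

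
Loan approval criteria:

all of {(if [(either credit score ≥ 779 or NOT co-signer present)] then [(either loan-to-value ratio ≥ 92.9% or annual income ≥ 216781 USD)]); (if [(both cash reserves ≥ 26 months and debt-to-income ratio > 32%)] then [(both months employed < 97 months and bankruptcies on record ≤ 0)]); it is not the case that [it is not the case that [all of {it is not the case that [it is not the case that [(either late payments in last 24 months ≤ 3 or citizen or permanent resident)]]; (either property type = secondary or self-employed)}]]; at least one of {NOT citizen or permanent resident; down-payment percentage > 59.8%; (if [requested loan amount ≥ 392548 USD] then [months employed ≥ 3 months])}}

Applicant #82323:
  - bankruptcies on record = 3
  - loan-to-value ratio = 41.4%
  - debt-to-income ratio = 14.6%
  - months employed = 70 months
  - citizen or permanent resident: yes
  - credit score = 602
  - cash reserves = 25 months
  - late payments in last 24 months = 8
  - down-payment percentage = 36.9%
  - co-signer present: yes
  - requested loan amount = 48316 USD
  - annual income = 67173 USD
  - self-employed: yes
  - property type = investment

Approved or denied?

Approved

Atomic conditions:
  credit score ≥ 779: 602 ≥ 779 is false
  NOT co-signer present: yes → false
  loan-to-value ratio ≥ 92.9%: 41.4 ≥ 92.9 is false
  annual income ≥ 216781 USD: 67173 ≥ 216781 is false
  cash reserves ≥ 26 months: 25 ≥ 26 is false
  debt-to-income ratio > 32%: 14.6 > 32 is false
  months employed < 97 months: 70 < 97 is true
  bankruptcies on record ≤ 0: 3 ≤ 0 is false
  late payments in last 24 months ≤ 3: 8 ≤ 3 is false
  citizen or permanent resident: yes → true
  property type = secondary: investment == secondary is false
  self-employed: yes → true
  NOT citizen or permanent resident: yes → false
  down-payment percentage > 59.8%: 36.9 > 59.8 is false
  requested loan amount ≥ 392548 USD: 48316 ≥ 392548 is false
  months employed ≥ 3 months: 70 ≥ 3 is true
Combine:
[1.1] false OR false = false
[1.2] false OR false = false
[1] false → false (antecedent false ⇒ implication holds) = true
[2.1] false AND false = false
[2.2] true AND false = false
[2] false → false (antecedent false ⇒ implication holds) = true
[3.1.1.1.1.1] false OR true = true
[3.1.1.1.1] NOT true = false
[3.1.1.1] NOT false = true
[3.1.1.2] false OR true = true
[3.1.1] true AND true = true
[3.1] NOT true = false
[3] NOT false = true
[4.3] false → true (antecedent false ⇒ implication holds) = true
[4] false OR false OR true = true
[root] true AND true AND true AND true = true
Overall: true → approved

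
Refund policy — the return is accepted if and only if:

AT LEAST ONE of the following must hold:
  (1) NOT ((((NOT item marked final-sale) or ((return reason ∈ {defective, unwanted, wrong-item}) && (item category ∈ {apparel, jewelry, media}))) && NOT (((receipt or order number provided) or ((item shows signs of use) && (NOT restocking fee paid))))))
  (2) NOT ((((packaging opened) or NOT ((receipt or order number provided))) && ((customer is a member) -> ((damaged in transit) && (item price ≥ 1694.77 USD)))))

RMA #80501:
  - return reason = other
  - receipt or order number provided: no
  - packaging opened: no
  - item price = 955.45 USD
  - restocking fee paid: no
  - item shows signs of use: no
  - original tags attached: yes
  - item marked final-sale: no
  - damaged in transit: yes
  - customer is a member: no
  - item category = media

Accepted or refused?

Refused

Atomic conditions:
  NOT item marked final-sale: no → true
  return reason ∈ {defective, unwanted, wrong-item}: other is not in the set → false
  item category ∈ {apparel, jewelry, media}: media is in the set → true
  receipt or order number provided: no → false
  item shows signs of use: no → false
  NOT restocking fee paid: no → true
  packaging opened: no → false
  customer is a member: no → false
  damaged in transit: yes → true
  item price ≥ 1694.77 USD: 955.45 ≥ 1694.77 is false
Combine:
[1.1.1.2] false AND true = false
[1.1.1] true OR false = true
[1.1.2.1.2] false AND true = false
[1.1.2.1] false OR false = false
[1.1.2] NOT false = true
[1.1] true AND true = true
[1] NOT true = false
[2.1.1.2] NOT false = true
[2.1.1] false OR true = true
[2.1.2.2] true AND false = false
[2.1.2] false → false (antecedent false ⇒ implication holds) = true
[2.1] true AND true = true
[2] NOT true = false
[root] false OR false = false
Overall: false → refused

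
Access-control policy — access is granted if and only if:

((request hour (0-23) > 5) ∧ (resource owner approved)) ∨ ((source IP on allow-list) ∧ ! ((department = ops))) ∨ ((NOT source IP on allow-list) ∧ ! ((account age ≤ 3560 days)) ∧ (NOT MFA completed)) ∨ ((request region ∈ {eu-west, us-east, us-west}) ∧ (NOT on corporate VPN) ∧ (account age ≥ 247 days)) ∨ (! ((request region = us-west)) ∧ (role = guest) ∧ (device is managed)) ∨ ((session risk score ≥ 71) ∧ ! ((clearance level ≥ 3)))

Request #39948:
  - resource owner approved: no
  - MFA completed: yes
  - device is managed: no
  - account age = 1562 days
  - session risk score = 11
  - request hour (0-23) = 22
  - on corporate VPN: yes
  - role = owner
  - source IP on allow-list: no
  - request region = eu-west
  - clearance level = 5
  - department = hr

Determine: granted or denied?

Denied

Atomic conditions:
  request hour (0-23) > 5: 22 > 5 is true
  resource owner approved: no → false
  source IP on allow-list: no → false
  department = ops: hr == ops is false
  NOT source IP on allow-list: no → true
  account age ≤ 3560 days: 1562 ≤ 3560 is true
  NOT MFA completed: yes → false
  request region ∈ {eu-west, us-east, us-west}: eu-west is in the set → true
  NOT on corporate VPN: yes → false
  account age ≥ 247 days: 1562 ≥ 247 is true
  request region = us-west: eu-west == us-west is false
  role = guest: owner == guest is false
  device is managed: no → false
  session risk score ≥ 71: 11 ≥ 71 is false
  clearance level ≥ 3: 5 ≥ 3 is true
Combine:
[1] true AND false = false
[2.2] NOT false = true
[2] false AND true = false
[3.2] NOT true = false
[3] true AND false AND false = false
[4] true AND false AND true = false
[5.1] NOT false = true
[5] true AND false AND false = false
[6.2] NOT true = false
[6] false AND false = false
[root] false OR false OR false OR false OR false OR false = false
Overall: false → denied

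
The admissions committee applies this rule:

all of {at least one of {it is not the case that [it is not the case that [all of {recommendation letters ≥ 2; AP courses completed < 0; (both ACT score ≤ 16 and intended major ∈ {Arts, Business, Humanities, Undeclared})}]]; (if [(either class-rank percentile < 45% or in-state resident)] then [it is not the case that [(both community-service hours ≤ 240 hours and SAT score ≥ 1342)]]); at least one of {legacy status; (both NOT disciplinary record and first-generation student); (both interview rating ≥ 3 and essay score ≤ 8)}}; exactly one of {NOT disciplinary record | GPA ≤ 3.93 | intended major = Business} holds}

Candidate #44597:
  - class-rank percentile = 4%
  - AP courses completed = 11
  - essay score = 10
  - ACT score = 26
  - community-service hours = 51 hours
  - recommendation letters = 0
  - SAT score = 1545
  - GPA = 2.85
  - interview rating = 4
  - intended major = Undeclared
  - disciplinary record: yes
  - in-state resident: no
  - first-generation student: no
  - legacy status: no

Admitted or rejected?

Atomic conditions:
  recommendation letters ≥ 2: 0 ≥ 2 is false
  AP courses completed < 0: 11 < 0 is false
  ACT score ≤ 16: 26 ≤ 16 is false
  intended major ∈ {Arts, Business, Humanities, Undeclared}: Undeclared is in the set → true
  class-rank percentile < 45%: 4 < 45 is true
  in-state resident: no → false
  community-service hours ≤ 240 hours: 51 ≤ 240 is true
  SAT score ≥ 1342: 1545 ≥ 1342 is true
  legacy status: no → false
  NOT disciplinary record: yes → false
  first-generation student: no → false
  interview rating ≥ 3: 4 ≥ 3 is true
  essay score ≤ 8: 10 ≤ 8 is false
  GPA ≤ 3.93: 2.85 ≤ 3.93 is true
  intended major = Business: Undeclared == Business is false
Combine:
[1.1.1.1.3] false AND true = false
[1.1.1.1] false AND false AND false = false
[1.1.1] NOT false = true
[1.1] NOT true = false
[1.2.1] true OR false = true
[1.2.2.1] true AND true = true
[1.2.2] NOT true = false
[1.2] true → false = false
[1.3.2] false AND false = false
[1.3.3] true AND false = false
[1.3] false OR false OR false = false
[1] false OR false OR false = false
[2] exactly-one(false, true, false) = true
[root] false AND true = false
Overall: false → rejected

Rejected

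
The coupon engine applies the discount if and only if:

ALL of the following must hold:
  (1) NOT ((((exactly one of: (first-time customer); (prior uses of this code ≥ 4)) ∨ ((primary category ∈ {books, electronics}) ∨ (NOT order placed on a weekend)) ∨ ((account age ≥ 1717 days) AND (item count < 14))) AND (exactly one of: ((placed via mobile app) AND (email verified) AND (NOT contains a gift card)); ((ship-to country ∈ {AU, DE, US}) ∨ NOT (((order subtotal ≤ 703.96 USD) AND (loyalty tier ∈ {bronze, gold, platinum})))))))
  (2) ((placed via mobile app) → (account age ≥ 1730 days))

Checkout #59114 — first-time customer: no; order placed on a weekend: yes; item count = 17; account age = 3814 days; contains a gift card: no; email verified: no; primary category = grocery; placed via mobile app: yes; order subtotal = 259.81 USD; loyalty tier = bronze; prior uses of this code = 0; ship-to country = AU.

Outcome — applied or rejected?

Atomic conditions:
  first-time customer: no → false
  prior uses of this code ≥ 4: 0 ≥ 4 is false
  primary category ∈ {books, electronics}: grocery is not in the set → false
  NOT order placed on a weekend: yes → false
  account age ≥ 1717 days: 3814 ≥ 1717 is true
  item count < 14: 17 < 14 is false
  placed via mobile app: yes → true
  email verified: no → false
  NOT contains a gift card: no → true
  ship-to country ∈ {AU, DE, US}: AU is in the set → true
  order subtotal ≤ 703.96 USD: 259.81 ≤ 703.96 is true
  loyalty tier ∈ {bronze, gold, platinum}: bronze is in the set → true
  account age ≥ 1730 days: 3814 ≥ 1730 is true
Combine:
[1.1.1.1] exactly-one(false, false) = false
[1.1.1.2] false OR false = false
[1.1.1.3] true AND false = false
[1.1.1] false OR false OR false = false
[1.1.2.1] true AND false AND true = false
[1.1.2.2.2.1] true AND true = true
[1.1.2.2.2] NOT true = false
[1.1.2.2] true OR false = true
[1.1.2] exactly-one(false, true) = true
[1.1] false AND true = false
[1] NOT false = true
[2] true → true = true
[root] true AND true = true
Overall: true → applied

Applied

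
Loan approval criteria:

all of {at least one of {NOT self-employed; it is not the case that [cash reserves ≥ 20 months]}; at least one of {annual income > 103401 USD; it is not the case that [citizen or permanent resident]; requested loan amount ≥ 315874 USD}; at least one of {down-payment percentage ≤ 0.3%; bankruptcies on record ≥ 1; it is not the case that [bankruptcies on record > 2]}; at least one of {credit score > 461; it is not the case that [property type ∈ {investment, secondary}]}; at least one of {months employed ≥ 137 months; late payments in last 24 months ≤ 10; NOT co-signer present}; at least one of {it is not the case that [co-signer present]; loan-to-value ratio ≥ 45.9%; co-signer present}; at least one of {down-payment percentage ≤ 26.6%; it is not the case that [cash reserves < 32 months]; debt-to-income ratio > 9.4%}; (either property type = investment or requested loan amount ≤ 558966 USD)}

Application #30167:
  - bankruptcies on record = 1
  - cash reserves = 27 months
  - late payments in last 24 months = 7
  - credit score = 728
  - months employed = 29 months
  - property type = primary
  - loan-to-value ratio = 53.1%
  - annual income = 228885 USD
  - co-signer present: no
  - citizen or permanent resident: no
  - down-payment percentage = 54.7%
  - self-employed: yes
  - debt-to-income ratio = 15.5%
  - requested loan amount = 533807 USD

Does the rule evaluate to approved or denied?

Denied

Atomic conditions:
  NOT self-employed: yes → false
  cash reserves ≥ 20 months: 27 ≥ 20 is true
  annual income > 103401 USD: 228885 > 103401 is true
  citizen or permanent resident: no → false
  requested loan amount ≥ 315874 USD: 533807 ≥ 315874 is true
  down-payment percentage ≤ 0.3%: 54.7 ≤ 0.3 is false
  bankruptcies on record ≥ 1: 1 ≥ 1 is true
  bankruptcies on record > 2: 1 > 2 is false
  credit score > 461: 728 > 461 is true
  property type ∈ {investment, secondary}: primary is not in the set → false
  months employed ≥ 137 months: 29 ≥ 137 is false
  late payments in last 24 months ≤ 10: 7 ≤ 10 is true
  NOT co-signer present: no → true
  co-signer present: no → false
  loan-to-value ratio ≥ 45.9%: 53.1 ≥ 45.9 is true
  down-payment percentage ≤ 26.6%: 54.7 ≤ 26.6 is false
  cash reserves < 32 months: 27 < 32 is true
  debt-to-income ratio > 9.4%: 15.5 > 9.4 is true
  property type = investment: primary == investment is false
  requested loan amount ≤ 558966 USD: 533807 ≤ 558966 is true
Combine:
[1.2] NOT true = false
[1] false OR false = false
[2.2] NOT false = true
[2] true OR true OR true = true
[3.3] NOT false = true
[3] false OR true OR true = true
[4.2] NOT false = true
[4] true OR true = true
[5] false OR true OR true = true
[6.1] NOT false = true
[6] true OR true OR false = true
[7.2] NOT true = false
[7] false OR false OR true = true
[8] false OR true = true
[root] false AND true AND true AND true AND true AND true AND true AND true = false
Overall: false → denied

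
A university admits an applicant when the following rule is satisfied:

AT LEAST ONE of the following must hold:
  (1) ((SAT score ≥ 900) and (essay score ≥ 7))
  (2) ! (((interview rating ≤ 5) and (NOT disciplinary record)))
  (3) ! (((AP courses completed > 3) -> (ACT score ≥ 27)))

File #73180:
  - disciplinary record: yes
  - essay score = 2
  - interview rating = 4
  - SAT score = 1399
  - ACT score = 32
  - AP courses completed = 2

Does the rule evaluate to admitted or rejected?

Atomic conditions:
  SAT score ≥ 900: 1399 ≥ 900 is true
  essay score ≥ 7: 2 ≥ 7 is false
  interview rating ≤ 5: 4 ≤ 5 is true
  NOT disciplinary record: yes → false
  AP courses completed > 3: 2 > 3 is false
  ACT score ≥ 27: 32 ≥ 27 is true
Combine:
[1] true AND false = false
[2.1] true AND false = false
[2] NOT false = true
[3.1] false → true (antecedent false ⇒ implication holds) = true
[3] NOT true = false
[root] false OR true OR false = true
Overall: true → admitted

Admitted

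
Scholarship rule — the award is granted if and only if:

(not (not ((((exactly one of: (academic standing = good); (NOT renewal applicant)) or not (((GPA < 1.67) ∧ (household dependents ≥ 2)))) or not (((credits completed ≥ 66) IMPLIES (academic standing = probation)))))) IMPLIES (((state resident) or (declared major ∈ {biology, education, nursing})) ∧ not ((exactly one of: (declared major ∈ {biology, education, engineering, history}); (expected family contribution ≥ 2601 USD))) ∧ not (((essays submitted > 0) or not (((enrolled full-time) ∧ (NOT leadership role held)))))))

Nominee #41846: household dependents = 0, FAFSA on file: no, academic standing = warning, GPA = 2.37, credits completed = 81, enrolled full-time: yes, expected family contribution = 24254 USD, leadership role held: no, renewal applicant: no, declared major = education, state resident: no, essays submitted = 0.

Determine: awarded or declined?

Awarded

Atomic conditions:
  academic standing = good: warning == good is false
  NOT renewal applicant: no → true
  GPA < 1.67: 2.37 < 1.67 is false
  household dependents ≥ 2: 0 ≥ 2 is false
  credits completed ≥ 66: 81 ≥ 66 is true
  academic standing = probation: warning == probation is false
  state resident: no → false
  declared major ∈ {biology, education, nursing}: education is in the set → true
  declared major ∈ {biology, education, engineering, history}: education is in the set → true
  expected family contribution ≥ 2601 USD: 24254 ≥ 2601 is true
  essays submitted > 0: 0 > 0 is false
  enrolled full-time: yes → true
  NOT leadership role held: no → true
Combine:
[1.1.1.1.1] exactly-one(false, true) = true
[1.1.1.1.2.1] false AND false = false
[1.1.1.1.2] NOT false = true
[1.1.1.1] true OR true = true
[1.1.1.2.1] true → false = false
[1.1.1.2] NOT false = true
[1.1.1] true OR true = true
[1.1] NOT true = false
[1] NOT false = true
[2.1] false OR true = true
[2.2.1] exactly-one(true, true) = false
[2.2] NOT false = true
[2.3.1.2.1] true AND true = true
[2.3.1.2] NOT true = false
[2.3.1] false OR false = false
[2.3] NOT false = true
[2] true AND true AND true = true
[root] true → true = true
Overall: true → awarded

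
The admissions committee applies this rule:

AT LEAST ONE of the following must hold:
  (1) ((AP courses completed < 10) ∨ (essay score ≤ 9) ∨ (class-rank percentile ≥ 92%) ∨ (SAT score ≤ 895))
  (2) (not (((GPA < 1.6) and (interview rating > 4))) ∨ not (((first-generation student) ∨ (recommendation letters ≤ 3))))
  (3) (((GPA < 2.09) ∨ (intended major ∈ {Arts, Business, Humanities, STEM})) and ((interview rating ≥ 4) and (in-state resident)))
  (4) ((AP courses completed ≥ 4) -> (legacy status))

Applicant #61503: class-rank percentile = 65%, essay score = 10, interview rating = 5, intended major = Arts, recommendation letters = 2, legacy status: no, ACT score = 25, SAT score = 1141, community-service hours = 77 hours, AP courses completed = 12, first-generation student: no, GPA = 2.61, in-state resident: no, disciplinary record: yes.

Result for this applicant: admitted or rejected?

Atomic conditions:
  AP courses completed < 10: 12 < 10 is false
  essay score ≤ 9: 10 ≤ 9 is false
  class-rank percentile ≥ 92%: 65 ≥ 92 is false
  SAT score ≤ 895: 1141 ≤ 895 is false
  GPA < 1.6: 2.61 < 1.6 is false
  interview rating > 4: 5 > 4 is true
  first-generation student: no → false
  recommendation letters ≤ 3: 2 ≤ 3 is true
  GPA < 2.09: 2.61 < 2.09 is false
  intended major ∈ {Arts, Business, Humanities, STEM}: Arts is in the set → true
  interview rating ≥ 4: 5 ≥ 4 is true
  in-state resident: no → false
  AP courses completed ≥ 4: 12 ≥ 4 is true
  legacy status: no → false
Combine:
[1] false OR false OR false OR false = false
[2.1.1] false AND true = false
[2.1] NOT false = true
[2.2.1] false OR true = true
[2.2] NOT true = false
[2] true OR false = true
[3.1] false OR true = true
[3.2] true AND false = false
[3] true AND false = false
[4] true → false = false
[root] false OR true OR false OR false = true
Overall: true → admitted

Admitted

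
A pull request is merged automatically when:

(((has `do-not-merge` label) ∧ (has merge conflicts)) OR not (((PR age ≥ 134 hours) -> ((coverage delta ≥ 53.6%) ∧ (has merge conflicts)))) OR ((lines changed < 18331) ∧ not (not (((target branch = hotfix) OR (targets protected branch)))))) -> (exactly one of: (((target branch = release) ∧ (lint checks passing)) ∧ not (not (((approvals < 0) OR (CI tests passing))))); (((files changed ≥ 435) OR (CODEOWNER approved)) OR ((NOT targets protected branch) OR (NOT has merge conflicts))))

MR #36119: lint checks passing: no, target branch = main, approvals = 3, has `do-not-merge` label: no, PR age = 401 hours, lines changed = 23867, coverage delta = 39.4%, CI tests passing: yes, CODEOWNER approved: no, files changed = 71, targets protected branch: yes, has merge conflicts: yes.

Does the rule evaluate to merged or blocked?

Blocked

Atomic conditions:
  has `do-not-merge` label: no → false
  has merge conflicts: yes → true
  PR age ≥ 134 hours: 401 ≥ 134 is true
  coverage delta ≥ 53.6%: 39.4 ≥ 53.6 is false
  lines changed < 18331: 23867 < 18331 is false
  target branch = hotfix: main == hotfix is false
  targets protected branch: yes → true
  target branch = release: main == release is false
  lint checks passing: no → false
  approvals < 0: 3 < 0 is false
  CI tests passing: yes → true
  files changed ≥ 435: 71 ≥ 435 is false
  CODEOWNER approved: no → false
  NOT targets protected branch: yes → false
  NOT has merge conflicts: yes → false
Combine:
[1.1] false AND true = false
[1.2.1.2] false AND true = false
[1.2.1] true → false = false
[1.2] NOT false = true
[1.3.2.1.1] false OR true = true
[1.3.2.1] NOT true = false
[1.3.2] NOT false = true
[1.3] false AND true = false
[1] false OR true OR false = true
[2.1.1] false AND false = false
[2.1.2.1.1] false OR true = true
[2.1.2.1] NOT true = false
[2.1.2] NOT false = true
[2.1] false AND true = false
[2.2.1] false OR false = false
[2.2.2] false OR false = false
[2.2] false OR false = false
[2] exactly-one(false, false) = false
[root] true → false = false
Overall: false → blocked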